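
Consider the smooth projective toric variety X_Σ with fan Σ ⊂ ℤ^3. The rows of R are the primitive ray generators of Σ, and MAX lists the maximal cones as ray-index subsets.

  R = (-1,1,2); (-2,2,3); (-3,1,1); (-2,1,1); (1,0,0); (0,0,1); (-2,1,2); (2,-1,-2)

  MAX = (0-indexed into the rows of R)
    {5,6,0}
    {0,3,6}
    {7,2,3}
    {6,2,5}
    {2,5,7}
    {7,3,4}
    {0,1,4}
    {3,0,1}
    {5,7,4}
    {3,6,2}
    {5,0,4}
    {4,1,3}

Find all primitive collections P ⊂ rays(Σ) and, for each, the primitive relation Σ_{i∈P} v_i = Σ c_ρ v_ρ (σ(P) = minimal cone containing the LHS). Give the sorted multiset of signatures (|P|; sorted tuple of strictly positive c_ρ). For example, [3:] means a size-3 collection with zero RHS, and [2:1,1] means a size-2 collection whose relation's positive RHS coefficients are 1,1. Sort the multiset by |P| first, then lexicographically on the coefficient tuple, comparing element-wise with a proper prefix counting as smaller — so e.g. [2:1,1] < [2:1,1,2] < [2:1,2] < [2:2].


The 11 primitive collections of Σ (r=8, n=3):

  P = {6,7}:  v_{6} + v_{7} = 0 ; sig = [2:]
  P = {0,7}:  v_{0} + v_{7} = v_{4} ; sig = [2:1]
  P = {2,4}:  v_{2} + v_{4} = v_{3} ; sig = [2:1]
  P = {3,5}:  v_{3} + v_{5} = v_{6} ; sig = [2:1]
  P = {4,6}:  v_{4} + v_{6} = v_{0} ; sig = [2:1]
  P = {0,2}:  v_{0} + v_{2} = v_{3} + v_{6} ; sig = [2:1,1]
  P = {1,2}:  v_{1} + v_{2} = v_{0} + 2·v_{3} ; sig = [2:1,2]
  P = {1,6}:  v_{1} + v_{6} = 2·v_{0} + v_{3} ; sig = [2:1,2]
  P = {1,7}:  v_{1} + v_{7} = v_{3} + 2·v_{4} ; sig = [2:1,2]
  P = {1,5}:  v_{1} + v_{5} = 2·v_{0} ; sig = [2:2]
  P = {0,3,4}:  v_{0} + v_{3} + v_{4} = v_{1} ; sig = [3:1]

Hence PRS(X_Σ) =
[[2:], [2:1], [2:1], [2:1], [2:1], [2:1,1], [2:1,2], [2:1,2], [2:1,2], [2:2], [3:1]]


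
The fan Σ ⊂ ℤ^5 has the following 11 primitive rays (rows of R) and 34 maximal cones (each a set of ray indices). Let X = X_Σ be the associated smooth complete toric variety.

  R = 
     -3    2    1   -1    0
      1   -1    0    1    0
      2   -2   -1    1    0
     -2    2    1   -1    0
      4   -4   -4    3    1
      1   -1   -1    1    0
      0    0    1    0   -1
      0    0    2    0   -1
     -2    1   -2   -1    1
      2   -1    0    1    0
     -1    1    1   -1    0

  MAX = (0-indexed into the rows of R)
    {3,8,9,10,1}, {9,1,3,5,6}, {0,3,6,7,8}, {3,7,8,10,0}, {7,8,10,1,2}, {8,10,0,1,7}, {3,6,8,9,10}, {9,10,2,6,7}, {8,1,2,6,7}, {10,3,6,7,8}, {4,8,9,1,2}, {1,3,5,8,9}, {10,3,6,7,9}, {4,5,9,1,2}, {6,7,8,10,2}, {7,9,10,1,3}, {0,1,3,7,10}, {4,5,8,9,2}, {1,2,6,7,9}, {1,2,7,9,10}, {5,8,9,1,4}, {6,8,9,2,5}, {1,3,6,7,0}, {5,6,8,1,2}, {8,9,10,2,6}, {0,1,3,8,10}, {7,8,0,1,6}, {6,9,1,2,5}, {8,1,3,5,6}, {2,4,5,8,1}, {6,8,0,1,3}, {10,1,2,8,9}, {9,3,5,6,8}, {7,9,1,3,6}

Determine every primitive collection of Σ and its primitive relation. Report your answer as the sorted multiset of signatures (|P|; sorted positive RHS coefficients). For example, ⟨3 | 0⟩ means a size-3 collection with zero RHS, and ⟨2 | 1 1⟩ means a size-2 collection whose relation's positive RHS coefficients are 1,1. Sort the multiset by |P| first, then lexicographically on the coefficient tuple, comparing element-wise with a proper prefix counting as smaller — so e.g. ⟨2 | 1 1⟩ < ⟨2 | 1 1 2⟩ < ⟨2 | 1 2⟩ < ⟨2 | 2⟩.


17 minimal non-faces of Δ(Σ) (on 11 rays):

  {2,3}:  v_{2} + v_{3} = 0 ; sig = ⟨2 | 0⟩
  {5,10}:  v_{5} + v_{10} = 0 ; sig = ⟨2 | 0⟩
  {0,9}:  v_{0} + v_{9} = v_{1} + v_{3} ; sig = ⟨2 | 1 1⟩
  {5,7}:  v_{5} + v_{7} = v_{1} + v_{6} ; sig = ⟨2 | 1 1⟩
  {0,2}:  v_{0} + v_{2} = v_{1} + v_{7} + v_{8} ; sig = ⟨2 | 1 1 1⟩
  {4,7}:  v_{4} + v_{7} = v_{1} + v_{2} + v_{5} ; sig = ⟨2 | 1 1 1⟩
  {3,4}:  v_{3} + v_{4} = v_{1} + v_{5} + v_{8} + v_{9} ; sig = ⟨2 | 1 1 1 1⟩
  {4,10}:  v_{4} + v_{10} = v_{1} + v_{2} + v_{8} + v_{9} ; sig = ⟨2 | 1 1 1 1⟩
  {0,5}:  v_{0} + v_{5} = 2·v_{1} + v_{3} + v_{6} + v_{8} ; sig = ⟨2 | 1 1 1 2⟩
  {0,4}:  v_{0} + v_{4} = 2·v_{1} + v_{5} + v_{8} ; sig = ⟨2 | 1 1 2⟩
  {4,6}:  v_{4} + v_{6} = v_{2} + 2·v_{5} ; sig = ⟨2 | 1 2⟩
  {7,8,9}:  v_{7} + v_{8} + v_{9} = 0 ; sig = ⟨3 | 0⟩
  {1,6,10}:  v_{1} + v_{6} + v_{10} = v_{7} ; sig = ⟨3 | 1⟩
  {0,6,10}:  v_{0} + v_{6} + v_{10} = v_{3} + 2·v_{7} + v_{8} ; sig = ⟨3 | 1 1 2⟩
  {1,3,7,8}:  v_{1} + v_{3} + v_{7} + v_{8} = v_{0} ; sig = ⟨4 | 1⟩
  {1,6,8,9}:  v_{1} + v_{6} + v_{8} + v_{9} = v_{5} ; sig = ⟨4 | 1⟩
  {1,2,5,8,9}:  v_{1} + v_{2} + v_{5} + v_{8} + v_{9} = v_{4} ; sig = ⟨5 | 1⟩

Sorted signature multiset PRS(X):
    |P|=2: 11 collections, coeffs (), (), (1,1), (1,1), (1,1,1), (1,1,1), (1,1,1,1), (1,1,1,1), (1,1,1,2), (1,1,2), (1,2)
    |P|=3: 3 collections, coeffs (), (1), (1,1,2)
    |P|=4: 2 collections, coeffs (1), (1)
    |P|=5: 1 collection, coeffs (1)


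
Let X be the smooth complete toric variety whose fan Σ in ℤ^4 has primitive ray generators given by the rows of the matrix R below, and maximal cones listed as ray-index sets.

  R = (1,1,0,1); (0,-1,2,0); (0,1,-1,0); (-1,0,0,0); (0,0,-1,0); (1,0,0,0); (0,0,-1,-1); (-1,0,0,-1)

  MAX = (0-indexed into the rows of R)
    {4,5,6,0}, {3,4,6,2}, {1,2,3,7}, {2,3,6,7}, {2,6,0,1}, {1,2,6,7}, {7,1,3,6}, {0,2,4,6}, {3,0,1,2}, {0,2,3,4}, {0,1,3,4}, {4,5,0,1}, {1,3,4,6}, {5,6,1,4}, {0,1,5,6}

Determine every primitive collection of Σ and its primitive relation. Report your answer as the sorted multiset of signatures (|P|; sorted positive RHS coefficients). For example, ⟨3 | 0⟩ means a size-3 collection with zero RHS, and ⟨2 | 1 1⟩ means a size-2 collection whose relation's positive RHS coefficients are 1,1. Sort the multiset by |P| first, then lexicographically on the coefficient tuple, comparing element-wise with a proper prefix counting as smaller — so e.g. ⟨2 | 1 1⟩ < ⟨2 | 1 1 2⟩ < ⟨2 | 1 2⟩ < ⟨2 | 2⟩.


Minimal non-faces — 9 found among 8 rays, 15 max cones:

  P = {3,5}:  v_{3} + v_{5} = 0 — sig = ⟨2 | 0⟩
  P = {2,5}:  v_{2} + v_{5} = v_{0} + v_{6} — sig = ⟨2 | 1 1⟩
  P = {4,7}:  v_{4} + v_{7} = v_{3} + v_{6} — sig = ⟨2 | 1 1⟩
  P = {5,7}:  v_{5} + v_{7} = v_{1} + v_{2} + v_{6} — sig = ⟨2 | 1 1 1⟩
  P = {0,7}:  v_{0} + v_{7} = v_{1} + 2·v_{2} — sig = ⟨2 | 1 2⟩
  P = {1,2,4}:  v_{1} + v_{2} + v_{4} = 0 — sig = ⟨3 | 0⟩
  P = {0,3,6}:  v_{0} + v_{3} + v_{6} = v_{2} — sig = ⟨3 | 1⟩
  P = {0,1,4,6}:  v_{0} + v_{1} + v_{4} + v_{6} = v_{5} — sig = ⟨4 | 1⟩
  P = {1,2,3,6}:  v_{1} + v_{2} + v_{3} + v_{6} = v_{7} — sig = ⟨4 | 1⟩

Signatures (|P|; sorted positive RHS coefficients), sorted:
    ⟨2 | 0⟩
    ⟨2 | 1 1⟩
    ⟨2 | 1 1⟩
    ⟨2 | 1 1 1⟩
    ⟨2 | 1 2⟩
    ⟨3 | 0⟩
    ⟨3 | 1⟩
    ⟨4 | 1⟩
    ⟨4 | 1⟩


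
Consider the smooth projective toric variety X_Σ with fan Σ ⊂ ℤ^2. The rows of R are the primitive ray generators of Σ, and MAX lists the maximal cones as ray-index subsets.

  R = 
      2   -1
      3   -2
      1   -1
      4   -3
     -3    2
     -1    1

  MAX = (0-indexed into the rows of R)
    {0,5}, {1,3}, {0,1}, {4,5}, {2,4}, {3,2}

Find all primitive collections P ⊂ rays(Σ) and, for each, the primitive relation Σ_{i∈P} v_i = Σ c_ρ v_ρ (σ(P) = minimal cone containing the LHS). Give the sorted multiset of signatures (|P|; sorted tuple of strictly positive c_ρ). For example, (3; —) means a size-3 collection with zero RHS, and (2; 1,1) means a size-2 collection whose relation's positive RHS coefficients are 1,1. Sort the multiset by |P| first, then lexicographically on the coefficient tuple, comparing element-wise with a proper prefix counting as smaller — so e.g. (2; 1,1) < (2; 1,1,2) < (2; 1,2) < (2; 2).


|primitive collections| = 9. Relations:

  • {1,4}:  v_{1} + v_{4} = 0  →  sig = (2; —)
  • {2,5}:  v_{2} + v_{5} = 0  →  sig = (2; —)
  • {0,2}:  v_{0} + v_{2} = v_{1}  →  sig = (2; 1)
  • {0,4}:  v_{0} + v_{4} = v_{5}  →  sig = (2; 1)
  • {1,2}:  v_{1} + v_{2} = v_{3}  →  sig = (2; 1)
  • {1,5}:  v_{1} + v_{5} = v_{0}  →  sig = (2; 1)
  • {3,4}:  v_{3} + v_{4} = v_{2}  →  sig = (2; 1)
  • {3,5}:  v_{3} + v_{5} = v_{1}  →  sig = (2; 1)
  • {0,3}:  v_{0} + v_{3} = 2·v_{1}  →  sig = (2; 2)

so the primitive-relation signature multiset is
    |P|=2: 9 collections, coeffs (), (), (1), (1), (1), (1), (1), (1), (2)


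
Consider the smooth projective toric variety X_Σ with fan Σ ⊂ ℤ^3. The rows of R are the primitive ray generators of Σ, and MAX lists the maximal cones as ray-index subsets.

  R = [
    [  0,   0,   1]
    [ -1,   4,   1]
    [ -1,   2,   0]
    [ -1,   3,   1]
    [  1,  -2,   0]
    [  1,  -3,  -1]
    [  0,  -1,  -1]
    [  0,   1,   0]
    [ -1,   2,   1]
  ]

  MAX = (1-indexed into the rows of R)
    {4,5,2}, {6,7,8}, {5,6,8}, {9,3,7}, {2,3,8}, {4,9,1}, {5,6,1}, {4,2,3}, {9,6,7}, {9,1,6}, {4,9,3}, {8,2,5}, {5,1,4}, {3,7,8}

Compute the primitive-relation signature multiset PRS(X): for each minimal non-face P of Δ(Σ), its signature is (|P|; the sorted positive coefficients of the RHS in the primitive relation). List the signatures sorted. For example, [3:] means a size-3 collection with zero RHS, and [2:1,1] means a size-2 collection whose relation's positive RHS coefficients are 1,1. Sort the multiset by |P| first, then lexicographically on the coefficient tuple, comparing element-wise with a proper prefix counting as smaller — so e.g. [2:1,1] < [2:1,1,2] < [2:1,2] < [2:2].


Σ has 15 primitive collections:

  • {3,5}:  v_{3} + v_{5} = 0 — sig = [2:]
  • {4,6}:  v_{4} + v_{6} = 0 — sig = [2:]
  • {1,3}:  v_{1} + v_{3} = v_{9} — sig = [2:1]
  • {2,6}:  v_{2} + v_{6} = v_{8} — sig = [2:1]
  • {3,6}:  v_{3} + v_{6} = v_{7} — sig = [2:1]
  • {4,7}:  v_{4} + v_{7} = v_{3} — sig = [2:1]
  • {4,8}:  v_{4} + v_{8} = v_{2} — sig = [2:1]
  • {5,7}:  v_{5} + v_{7} = v_{6} — sig = [2:1]
  • {5,9}:  v_{5} + v_{9} = v_{1} — sig = [2:1]
  • {8,9}:  v_{8} + v_{9} = v_{4} — sig = [2:1]
  • {1,7}:  v_{1} + v_{7} = v_{6} + v_{9} — sig = [2:1,1]
  • {1,8}:  v_{1} + v_{8} = v_{4} + v_{5} — sig = [2:1,1]
  • {2,7}:  v_{2} + v_{7} = v_{3} + v_{8} — sig = [2:1,1]
  • {1,2}:  v_{1} + v_{2} = 2·v_{4} + v_{5} — sig = [2:1,2]
  • {2,9}:  v_{2} + v_{9} = 2·v_{4} — sig = [2:2]

so the primitive-relation signature multiset is
    |P|=2: 15 collections, coeffs (), (), (1), (1), (1), (1), (1), (1), (1), (1), (1,1), (1,1), (1,1), (1,2), (2)


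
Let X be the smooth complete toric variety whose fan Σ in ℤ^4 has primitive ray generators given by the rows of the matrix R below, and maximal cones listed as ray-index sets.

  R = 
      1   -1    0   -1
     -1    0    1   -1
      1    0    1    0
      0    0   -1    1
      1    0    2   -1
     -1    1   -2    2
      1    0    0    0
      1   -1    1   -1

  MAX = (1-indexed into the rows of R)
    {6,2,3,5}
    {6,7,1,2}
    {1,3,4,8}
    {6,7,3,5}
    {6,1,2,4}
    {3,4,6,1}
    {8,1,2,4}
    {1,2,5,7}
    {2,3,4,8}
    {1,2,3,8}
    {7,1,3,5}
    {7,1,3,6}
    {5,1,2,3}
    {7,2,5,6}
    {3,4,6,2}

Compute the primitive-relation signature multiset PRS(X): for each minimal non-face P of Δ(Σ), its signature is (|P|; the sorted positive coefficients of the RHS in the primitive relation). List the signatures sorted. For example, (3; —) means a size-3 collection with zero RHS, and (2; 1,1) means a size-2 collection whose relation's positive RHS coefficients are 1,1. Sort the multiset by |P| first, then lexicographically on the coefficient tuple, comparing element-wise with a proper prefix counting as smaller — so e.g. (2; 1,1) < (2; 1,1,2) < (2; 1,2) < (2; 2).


9 collections generate NE(X_Σ); each relation:

  {4,5}:  v_{4} + v_{5} = v_{3} — sig = (2; 1)
  {6,8}:  v_{6} + v_{8} = v_{4} — sig = (2; 1)
  {7,8}:  v_{7} + v_{8} = v_{1} + v_{3} — sig = (2; 1,1)
  {4,7}:  v_{4} + v_{7} = v_{1} + v_{3} + v_{6} — sig = (2; 1,1,1)
  {5,8}:  v_{5} + v_{8} = v_{1} + v_{2} + 2·v_{3} — sig = (2; 1,1,2)
  {1,5,6}:  v_{1} + v_{5} + v_{6} = v_{7} — sig = (3; 1)
  {2,3,7}:  v_{2} + v_{3} + v_{7} = v_{5} — sig = (3; 1)
  {1,2,3,6}:  v_{1} + v_{2} + v_{3} + v_{6} = 0 — sig = (4; —)
  {1,2,3,4}:  v_{1} + v_{2} + v_{3} + v_{4} = v_{8} — sig = (4; 1)

Signatures (|P|; sorted positive RHS coefficients), sorted:
{ (2; 1) ×2,  (2; 1,1),  (2; 1,1,1),  (2; 1,1,2),  (3; 1) ×2,  (4; —),  (4; 1) }


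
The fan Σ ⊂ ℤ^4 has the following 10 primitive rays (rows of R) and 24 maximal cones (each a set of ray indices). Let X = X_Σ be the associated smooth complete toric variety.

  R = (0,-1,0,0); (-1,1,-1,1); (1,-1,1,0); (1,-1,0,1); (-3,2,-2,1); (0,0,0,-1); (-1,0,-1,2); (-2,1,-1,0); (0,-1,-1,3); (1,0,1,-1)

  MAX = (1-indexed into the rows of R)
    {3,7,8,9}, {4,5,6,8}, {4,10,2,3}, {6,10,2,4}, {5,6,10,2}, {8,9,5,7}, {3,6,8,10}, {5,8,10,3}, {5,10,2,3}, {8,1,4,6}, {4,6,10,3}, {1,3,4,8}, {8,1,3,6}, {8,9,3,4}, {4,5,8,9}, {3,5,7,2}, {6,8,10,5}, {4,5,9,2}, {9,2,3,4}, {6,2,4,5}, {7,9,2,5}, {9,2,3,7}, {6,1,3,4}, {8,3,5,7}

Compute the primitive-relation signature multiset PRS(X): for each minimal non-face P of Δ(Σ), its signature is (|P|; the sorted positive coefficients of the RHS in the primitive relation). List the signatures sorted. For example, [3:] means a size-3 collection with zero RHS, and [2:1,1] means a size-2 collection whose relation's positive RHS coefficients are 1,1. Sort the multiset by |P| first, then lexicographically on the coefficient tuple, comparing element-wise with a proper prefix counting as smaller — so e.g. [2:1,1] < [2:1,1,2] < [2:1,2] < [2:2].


18 minimal non-faces of Δ(Σ) (on 10 rays):

  • {2,8}:  v_{2} + v_{8} = v_{5}  ⇒ sig = [2:1]
  • {4,7}:  v_{4} + v_{7} = v_{9}  ⇒ sig = [2:1]
  • {1,2}:  v_{1} + v_{2} = v_{4} + v_{8}  ⇒ sig = [2:1,1]
  • {1,10}:  v_{1} + v_{10} = v_{3} + v_{6}  ⇒ sig = [2:1,1]
  • {6,7}:  v_{6} + v_{7} = v_{4} + v_{8}  ⇒ sig = [2:1,1]
  • {7,10}:  v_{7} + v_{10} = v_{2} + v_{3}  ⇒ sig = [2:1,1]
  • {9,10}:  v_{9} + v_{10} = v_{2} + v_{3} + v_{4}  ⇒ sig = [2:1,1,1]
  • {1,5}:  v_{1} + v_{5} = v_{4} + 2·v_{8}  ⇒ sig = [2:1,2]
  • {6,9}:  v_{6} + v_{9} = 2·v_{4} + v_{8}  ⇒ sig = [2:1,2]
  • {1,7}:  v_{1} + v_{7} = v_{3} + 2·v_{4} + 2·v_{8}  ⇒ sig = [2:1,2,2]
  • {1,9}:  v_{1} + v_{9} = v_{3} + 3·v_{4} + 2·v_{8}  ⇒ sig = [2:1,2,3]
  • {2,3,6}:  v_{2} + v_{3} + v_{6} = 0  ⇒ sig = [3:]
  • {4,8,10}:  v_{4} + v_{8} + v_{10} = 0  ⇒ sig = [3:]
  • {3,4,5}:  v_{3} + v_{4} + v_{5} = v_{7}  ⇒ sig = [3:1]
  • {3,5,6}:  v_{3} + v_{5} + v_{6} = v_{8}  ⇒ sig = [3:1]
  • {4,5,10}:  v_{4} + v_{5} + v_{10} = v_{2}  ⇒ sig = [3:1]
  • {3,5,9}:  v_{3} + v_{5} + v_{9} = 2·v_{7}  ⇒ sig = [3:2]
  • {3,4,6,8}:  v_{3} + v_{4} + v_{6} + v_{8} = v_{1}  ⇒ sig = [4:1]

so the primitive-relation signature multiset is
    [2:1]
    [2:1]
    [2:1,1]
    [2:1,1]
    [2:1,1]
    [2:1,1]
    [2:1,1,1]
    [2:1,2]
    [2:1,2]
    [2:1,2,2]
    [2:1,2,3]
    [3:]
    [3:]
    [3:1]
    [3:1]
    [3:1]
    [3:2]
    [4:1]


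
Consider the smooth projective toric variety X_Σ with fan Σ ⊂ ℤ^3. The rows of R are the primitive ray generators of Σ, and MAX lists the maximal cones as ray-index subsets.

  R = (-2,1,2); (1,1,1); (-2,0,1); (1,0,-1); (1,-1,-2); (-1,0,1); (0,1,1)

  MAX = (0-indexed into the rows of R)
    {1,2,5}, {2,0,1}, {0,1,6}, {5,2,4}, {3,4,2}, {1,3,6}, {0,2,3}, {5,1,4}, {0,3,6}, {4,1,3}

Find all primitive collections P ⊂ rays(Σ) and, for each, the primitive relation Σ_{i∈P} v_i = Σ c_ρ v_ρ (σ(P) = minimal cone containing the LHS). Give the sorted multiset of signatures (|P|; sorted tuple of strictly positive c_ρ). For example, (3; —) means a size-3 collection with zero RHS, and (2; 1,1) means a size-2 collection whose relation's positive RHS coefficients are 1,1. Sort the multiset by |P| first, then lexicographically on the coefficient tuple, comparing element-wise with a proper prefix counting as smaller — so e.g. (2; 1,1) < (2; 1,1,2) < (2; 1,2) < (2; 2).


Σ has 9 primitive collections:

  • {3,5}:  v_{3} + v_{5} = 0  ⇒ sig = (2; —)
  • {2,6}:  v_{2} + v_{6} = v_{0}  ⇒ sig = (2; 1)
  • {4,6}:  v_{4} + v_{6} = v_{3}  ⇒ sig = (2; 1)
  • {0,4}:  v_{0} + v_{4} = v_{2} + v_{3}  ⇒ sig = (2; 1,1)
  • {5,6}:  v_{5} + v_{6} = v_{1} + v_{2}  ⇒ sig = (2; 1,1)
  • {0,5}:  v_{0} + v_{5} = v_{1} + 2·v_{2}  ⇒ sig = (2; 1,2)
  • {1,2,4}:  v_{1} + v_{2} + v_{4} = 0  ⇒ sig = (3; —)
  • {1,2,3}:  v_{1} + v_{2} + v_{3} = v_{6}  ⇒ sig = (3; 1)
  • {0,1,3}:  v_{0} + v_{1} + v_{3} = 2·v_{6}  ⇒ sig = (3; 2)

Hence PRS(X_Σ) =
    |P|=2: 6 collections, coeffs (), (1), (1), (1,1), (1,1), (1,2)
    |P|=3: 3 collections, coeffs (), (1), (2)


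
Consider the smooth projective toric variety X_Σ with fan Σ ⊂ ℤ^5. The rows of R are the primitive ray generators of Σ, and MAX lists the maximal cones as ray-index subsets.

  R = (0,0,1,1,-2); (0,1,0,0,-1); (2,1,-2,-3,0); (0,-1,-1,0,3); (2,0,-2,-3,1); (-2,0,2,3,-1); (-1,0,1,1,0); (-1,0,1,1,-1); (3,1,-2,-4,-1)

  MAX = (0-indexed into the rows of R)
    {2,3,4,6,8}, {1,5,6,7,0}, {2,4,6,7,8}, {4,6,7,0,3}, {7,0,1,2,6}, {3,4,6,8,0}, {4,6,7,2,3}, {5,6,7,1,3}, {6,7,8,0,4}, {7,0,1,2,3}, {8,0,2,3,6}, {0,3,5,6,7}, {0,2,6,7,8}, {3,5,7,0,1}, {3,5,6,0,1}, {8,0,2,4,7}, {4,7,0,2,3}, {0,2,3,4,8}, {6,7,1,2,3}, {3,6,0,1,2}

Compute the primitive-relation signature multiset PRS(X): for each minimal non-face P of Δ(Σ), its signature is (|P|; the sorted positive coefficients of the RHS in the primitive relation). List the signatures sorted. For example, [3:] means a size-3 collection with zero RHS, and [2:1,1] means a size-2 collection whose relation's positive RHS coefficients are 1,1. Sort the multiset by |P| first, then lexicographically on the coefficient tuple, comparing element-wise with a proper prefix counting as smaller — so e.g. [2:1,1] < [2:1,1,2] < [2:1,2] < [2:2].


|primitive collections| = 9. Relations:

  {4,5}:  v_{4} + v_{5} = 0 — sig = [2:]
  {1,4}:  v_{1} + v_{4} = v_{2} — sig = [2:1]
  {2,5}:  v_{2} + v_{5} = v_{1} — sig = [2:1]
  {5,8}:  v_{5} + v_{8} = v_{0} + v_{2} + v_{6} — sig = [2:1,1,1]
  {1,8}:  v_{1} + v_{8} = v_{0} + 2·v_{2} + v_{6} — sig = [2:1,1,2]
  {3,7,8}:  v_{3} + v_{7} + v_{8} = v_{4} — sig = [3:1]
  {0,2,4,6}:  v_{0} + v_{2} + v_{4} + v_{6} = v_{8} — sig = [4:1]
  {0,2,3,6,7}:  v_{0} + v_{2} + v_{3} + v_{6} + v_{7} = 0 — sig = [5:]
  {0,1,3,6,7}:  v_{0} + v_{1} + v_{3} + v_{6} + v_{7} = v_{5} — sig = [5:1]

Hence PRS(X_Σ) =
{ [2:],  [2:1] ×2,  [2:1,1,1],  [2:1,1,2],  [3:1],  [4:1],  [5:],  [5:1] }


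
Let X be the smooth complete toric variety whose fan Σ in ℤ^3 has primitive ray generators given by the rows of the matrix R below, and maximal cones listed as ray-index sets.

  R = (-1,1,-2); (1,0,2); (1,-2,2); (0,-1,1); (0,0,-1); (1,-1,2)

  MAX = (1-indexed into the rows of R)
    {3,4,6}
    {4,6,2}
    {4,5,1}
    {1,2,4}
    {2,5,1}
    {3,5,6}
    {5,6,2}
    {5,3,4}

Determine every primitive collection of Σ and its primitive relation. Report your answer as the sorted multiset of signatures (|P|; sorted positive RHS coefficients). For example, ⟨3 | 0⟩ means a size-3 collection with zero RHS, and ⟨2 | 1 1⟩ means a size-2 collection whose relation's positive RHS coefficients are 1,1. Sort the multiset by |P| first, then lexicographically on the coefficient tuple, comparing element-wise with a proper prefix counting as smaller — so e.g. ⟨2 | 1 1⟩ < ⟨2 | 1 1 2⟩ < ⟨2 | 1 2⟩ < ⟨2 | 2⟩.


Σ has 5 primitive collections:

  • {1,6}:  v_{1} + v_{6} = 0  so sig = ⟨2 | 0⟩
  • {1,3}:  v_{1} + v_{3} = v_{4} + v_{5}  so sig = ⟨2 | 1 1⟩
  • {2,3}:  v_{2} + v_{3} = 2·v_{6}  so sig = ⟨2 | 2⟩
  • {2,4,5}:  v_{2} + v_{4} + v_{5} = v_{6}  so sig = ⟨3 | 1⟩
  • {4,5,6}:  v_{4} + v_{5} + v_{6} = v_{3}  so sig = ⟨3 | 1⟩

Sorted signature multiset PRS(X):
{ ⟨2 | 0⟩,  ⟨2 | 1 1⟩,  ⟨2 | 2⟩,  ⟨3 | 1⟩ ×2 }


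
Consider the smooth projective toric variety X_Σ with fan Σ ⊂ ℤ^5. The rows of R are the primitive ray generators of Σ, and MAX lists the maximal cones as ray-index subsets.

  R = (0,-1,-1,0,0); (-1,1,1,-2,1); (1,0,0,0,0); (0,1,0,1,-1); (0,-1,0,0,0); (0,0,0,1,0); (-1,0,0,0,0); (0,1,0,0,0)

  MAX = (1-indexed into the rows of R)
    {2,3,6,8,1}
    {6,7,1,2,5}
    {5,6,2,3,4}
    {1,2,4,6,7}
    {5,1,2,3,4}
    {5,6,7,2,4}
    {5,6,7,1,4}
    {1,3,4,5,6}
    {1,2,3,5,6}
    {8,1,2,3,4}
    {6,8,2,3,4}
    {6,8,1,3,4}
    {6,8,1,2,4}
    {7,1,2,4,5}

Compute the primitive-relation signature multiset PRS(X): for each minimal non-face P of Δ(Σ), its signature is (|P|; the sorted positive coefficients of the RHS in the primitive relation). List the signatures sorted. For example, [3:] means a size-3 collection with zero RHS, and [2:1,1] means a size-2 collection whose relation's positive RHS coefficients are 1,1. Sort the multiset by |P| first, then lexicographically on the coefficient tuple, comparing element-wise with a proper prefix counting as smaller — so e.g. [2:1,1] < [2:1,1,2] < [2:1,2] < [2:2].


Δ(Σ) — 8 vertices, 5 min non-faces:

  • {3,7}:  v_{3} + v_{7} = 0  →  sig = [2:]
  • {5,8}:  v_{5} + v_{8} = 0  →  sig = [2:]
  • {7,8}:  v_{7} + v_{8} = v_{1} + v_{2} + v_{4} + v_{6}  →  sig = [2:1,1,1,1]
  • {1,2,3,4,6}:  v_{1} + v_{2} + v_{3} + v_{4} + v_{6} = v_{8}  →  sig = [5:1]
  • {1,2,4,5,6}:  v_{1} + v_{2} + v_{4} + v_{5} + v_{6} = v_{7}  →  sig = [5:1]

Hence PRS(X_Σ) =
    [2:]
    [2:]
    [2:1,1,1,1]
    [5:1]
    [5:1]


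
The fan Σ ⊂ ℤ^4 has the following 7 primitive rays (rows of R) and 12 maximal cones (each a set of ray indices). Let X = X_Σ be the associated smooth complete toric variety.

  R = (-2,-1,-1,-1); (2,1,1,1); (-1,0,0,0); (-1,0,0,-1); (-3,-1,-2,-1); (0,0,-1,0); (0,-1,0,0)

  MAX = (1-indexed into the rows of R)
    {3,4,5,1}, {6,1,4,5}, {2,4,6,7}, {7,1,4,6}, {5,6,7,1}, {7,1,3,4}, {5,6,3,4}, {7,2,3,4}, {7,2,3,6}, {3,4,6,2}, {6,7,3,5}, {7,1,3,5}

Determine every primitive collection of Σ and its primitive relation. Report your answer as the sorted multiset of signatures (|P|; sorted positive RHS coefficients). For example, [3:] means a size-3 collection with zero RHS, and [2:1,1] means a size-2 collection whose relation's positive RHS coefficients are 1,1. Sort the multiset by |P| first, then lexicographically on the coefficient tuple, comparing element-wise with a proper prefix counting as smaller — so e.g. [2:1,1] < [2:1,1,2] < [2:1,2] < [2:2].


5 collections generate NE(X_Σ); each relation:

  P = {1,2}:  v_{1} + v_{2} = 0 — sig = [2:]
  P = {2,5}:  v_{2} + v_{5} = v_{3} + v_{6} — sig = [2:1,1]
  P = {1,3,6}:  v_{1} + v_{3} + v_{6} = v_{5} — sig = [3:1]
  P = {4,5,7}:  v_{4} + v_{5} + v_{7} = 2·v_{1} — sig = [3:2]
  P = {3,4,6,7}:  v_{3} + v_{4} + v_{6} + v_{7} = v_{1} — sig = [4:1]

Sorted signature multiset PRS(X):
    |P|=2: 2 collections, coeffs (), (1,1)
    |P|=3: 2 collections, coeffs (1), (2)
    |P|=4: 1 collection, coeffs (1)


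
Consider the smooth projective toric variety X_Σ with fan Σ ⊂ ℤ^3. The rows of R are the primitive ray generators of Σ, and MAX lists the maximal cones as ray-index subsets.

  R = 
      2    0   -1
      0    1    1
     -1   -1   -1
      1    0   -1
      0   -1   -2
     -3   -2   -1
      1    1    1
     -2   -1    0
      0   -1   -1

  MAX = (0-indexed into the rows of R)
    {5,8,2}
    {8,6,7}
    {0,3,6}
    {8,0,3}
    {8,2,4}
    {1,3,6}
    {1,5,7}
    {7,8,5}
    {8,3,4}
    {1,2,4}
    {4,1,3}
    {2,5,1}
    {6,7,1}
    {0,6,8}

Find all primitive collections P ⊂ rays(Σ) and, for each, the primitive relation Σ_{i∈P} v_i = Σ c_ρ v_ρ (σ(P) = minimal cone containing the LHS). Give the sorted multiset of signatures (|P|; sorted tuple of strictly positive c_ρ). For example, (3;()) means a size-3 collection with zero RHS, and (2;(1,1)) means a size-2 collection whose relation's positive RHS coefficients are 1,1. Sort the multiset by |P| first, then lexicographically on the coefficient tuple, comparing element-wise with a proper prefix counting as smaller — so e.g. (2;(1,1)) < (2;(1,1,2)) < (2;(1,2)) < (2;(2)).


Δ(Σ) — 9 vertices, 16 min non-faces:

  {1,8}:  v_{1} + v_{8} = 0  ⟹  sig = (2;())
  {2,6}:  v_{2} + v_{6} = 0  ⟹  sig = (2;())
  {0,7}:  v_{0} + v_{7} = v_{8}  ⟹  sig = (2;(1))
  {2,3}:  v_{2} + v_{3} = v_{4}  ⟹  sig = (2;(1))
  {2,7}:  v_{2} + v_{7} = v_{5}  ⟹  sig = (2;(1))
  {3,7}:  v_{3} + v_{7} = v_{2}  ⟹  sig = (2;(1))
  {4,6}:  v_{4} + v_{6} = v_{3}  ⟹  sig = (2;(1))
  {5,6}:  v_{5} + v_{6} = v_{7}  ⟹  sig = (2;(1))
  {0,1}:  v_{0} + v_{1} = v_{3} + v_{6}  ⟹  sig = (2;(1,1))
  {0,2}:  v_{0} + v_{2} = v_{3} + v_{8}  ⟹  sig = (2;(1,1))
  {0,5}:  v_{0} + v_{5} = v_{2} + v_{8}  ⟹  sig = (2;(1,1))
  {0,4}:  v_{0} + v_{4} = 2·v_{3} + v_{8}  ⟹  sig = (2;(1,2))
  {3,5}:  v_{3} + v_{5} = 2·v_{2}  ⟹  sig = (2;(2))
  {4,7}:  v_{4} + v_{7} = 2·v_{2}  ⟹  sig = (2;(2))
  {4,5}:  v_{4} + v_{5} = 3·v_{2}  ⟹  sig = (2;(3))
  {3,6,8}:  v_{3} + v_{6} + v_{8} = v_{0}  ⟹  sig = (3;(1))

Hence PRS(X_Σ) =
[(2;()), (2;()), (2;(1)), (2;(1)), (2;(1)), (2;(1)), (2;(1)), (2;(1)), (2;(1,1)), (2;(1,1)), (2;(1,1)), (2;(1,2)), (2;(2)), (2;(2)), (2;(3)), (3;(1))]


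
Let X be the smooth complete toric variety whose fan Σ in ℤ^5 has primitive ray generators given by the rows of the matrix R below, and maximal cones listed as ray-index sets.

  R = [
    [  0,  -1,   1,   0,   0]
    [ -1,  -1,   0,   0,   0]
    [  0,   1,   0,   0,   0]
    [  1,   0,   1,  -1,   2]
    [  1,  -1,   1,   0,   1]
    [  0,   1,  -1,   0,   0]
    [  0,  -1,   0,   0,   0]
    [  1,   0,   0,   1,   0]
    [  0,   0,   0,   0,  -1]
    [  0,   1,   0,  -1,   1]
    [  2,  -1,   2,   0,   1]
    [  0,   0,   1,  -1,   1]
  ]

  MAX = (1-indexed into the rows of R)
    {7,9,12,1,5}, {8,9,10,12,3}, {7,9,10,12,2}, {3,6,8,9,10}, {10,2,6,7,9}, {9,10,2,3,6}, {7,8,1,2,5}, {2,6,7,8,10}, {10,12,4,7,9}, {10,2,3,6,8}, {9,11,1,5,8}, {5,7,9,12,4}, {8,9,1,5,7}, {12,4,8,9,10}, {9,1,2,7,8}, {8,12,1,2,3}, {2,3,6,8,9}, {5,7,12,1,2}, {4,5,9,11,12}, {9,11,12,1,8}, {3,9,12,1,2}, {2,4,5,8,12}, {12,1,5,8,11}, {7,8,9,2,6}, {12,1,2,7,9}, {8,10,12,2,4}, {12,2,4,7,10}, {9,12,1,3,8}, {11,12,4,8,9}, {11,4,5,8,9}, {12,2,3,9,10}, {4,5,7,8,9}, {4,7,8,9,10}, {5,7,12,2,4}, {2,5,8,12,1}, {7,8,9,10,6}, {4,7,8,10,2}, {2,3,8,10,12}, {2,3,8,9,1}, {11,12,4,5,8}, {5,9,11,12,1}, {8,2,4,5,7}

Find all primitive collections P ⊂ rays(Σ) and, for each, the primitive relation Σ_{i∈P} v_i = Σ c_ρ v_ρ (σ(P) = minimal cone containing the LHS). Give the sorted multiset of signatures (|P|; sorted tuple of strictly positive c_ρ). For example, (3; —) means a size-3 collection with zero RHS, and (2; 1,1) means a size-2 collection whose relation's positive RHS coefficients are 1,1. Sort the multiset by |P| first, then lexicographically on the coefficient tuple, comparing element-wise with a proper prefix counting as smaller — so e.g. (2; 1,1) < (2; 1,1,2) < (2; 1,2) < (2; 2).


21 minimal non-faces of Δ(Σ) (on 12 rays):

  • {1,6}:  v_{1} + v_{6} = 0 ; sig = (2; —)
  • {3,7}:  v_{3} + v_{7} = 0 ; sig = (2; —)
  • {1,10}:  v_{1} + v_{10} = v_{12} ; sig = (2; 1)
  • {5,10}:  v_{5} + v_{10} = v_{4} ; sig = (2; 1)
  • {6,12}:  v_{6} + v_{12} = v_{10} ; sig = (2; 1)
  • {1,4}:  v_{1} + v_{4} = v_{5} + v_{12} ; sig = (2; 1,1)
  • {2,11}:  v_{2} + v_{11} = v_{1} + v_{5} ; sig = (2; 1,1)
  • {3,5}:  v_{3} + v_{5} = v_{8} + v_{12} ; sig = (2; 1,1)
  • {3,4}:  v_{3} + v_{4} = v_{8} + v_{10} + v_{12} ; sig = (2; 1,1,1)
  • {5,6}:  v_{5} + v_{6} = v_{7} + v_{8} + v_{10} ; sig = (2; 1,1,1)
  • {6,11}:  v_{6} + v_{11} = v_{4} + v_{8} + v_{9} ; sig = (2; 1,1,1)
  • {10,11}:  v_{10} + v_{11} = v_{4} + v_{8} + v_{9} + v_{12} ; sig = (2; 1,1,1,1)
  • {4,6}:  v_{4} + v_{6} = v_{7} + v_{8} + 2·v_{10} ; sig = (2; 1,1,2)
  • {7,11}:  v_{7} + v_{11} = 2·v_{5} + v_{9} ; sig = (2; 1,2)
  • {3,11}:  v_{3} + v_{11} = 2·v_{8} + v_{9} + 2·v_{12} ; sig = (2; 1,2,2)
  • {7,8,12}:  v_{7} + v_{8} + v_{12} = v_{5} ; sig = (3; 1)
  • {2,4,9}:  v_{2} + v_{4} + v_{9} = v_{7} + v_{12} ; sig = (3; 1,1)
  • {2,5,9}:  v_{2} + v_{5} + v_{9} = v_{1} + v_{7} ; sig = (3; 1,1)
  • {2,8,9,10}:  v_{2} + v_{8} + v_{9} + v_{10} = 0 ; sig = (4; —)
  • {2,8,9,12}:  v_{2} + v_{8} + v_{9} + v_{12} = v_{1} ; sig = (4; 1)
  • {5,8,9,12}:  v_{5} + v_{8} + v_{9} + v_{12} = v_{11} ; sig = (4; 1)

Signatures (|P|; sorted positive RHS coefficients), sorted:
[(2; —), (2; —), (2; 1), (2; 1), (2; 1), (2; 1,1), (2; 1,1), (2; 1,1), (2; 1,1,1), (2; 1,1,1), (2; 1,1,1), (2; 1,1,1,1), (2; 1,1,2), (2; 1,2), (2; 1,2,2), (3; 1), (3; 1,1), (3; 1,1), (4; —), (4; 1), (4; 1)]


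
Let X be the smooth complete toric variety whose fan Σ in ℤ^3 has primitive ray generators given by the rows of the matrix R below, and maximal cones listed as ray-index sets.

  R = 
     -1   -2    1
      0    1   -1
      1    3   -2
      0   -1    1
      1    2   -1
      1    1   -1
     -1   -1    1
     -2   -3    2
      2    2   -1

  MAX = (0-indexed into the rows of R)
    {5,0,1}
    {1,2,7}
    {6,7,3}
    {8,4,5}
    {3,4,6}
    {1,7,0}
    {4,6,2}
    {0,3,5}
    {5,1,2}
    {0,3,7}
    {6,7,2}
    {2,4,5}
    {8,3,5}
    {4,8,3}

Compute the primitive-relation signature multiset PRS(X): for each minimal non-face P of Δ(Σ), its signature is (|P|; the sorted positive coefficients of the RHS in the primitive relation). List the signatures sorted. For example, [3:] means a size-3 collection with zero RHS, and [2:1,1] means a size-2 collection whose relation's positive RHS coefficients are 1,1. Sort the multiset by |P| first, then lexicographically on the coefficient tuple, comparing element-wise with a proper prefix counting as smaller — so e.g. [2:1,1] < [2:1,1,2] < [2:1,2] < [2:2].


Primitive collections (16):

  P={0,4}:  v_{0} + v_{4} = 0 ; sig = [2:]
  P={1,3}:  v_{1} + v_{3} = 0 ; sig = [2:]
  P={5,6}:  v_{5} + v_{6} = 0 ; sig = [2:]
  P={0,2}:  v_{0} + v_{2} = v_{1} ; sig = [2:1]
  P={0,6}:  v_{0} + v_{6} = v_{7} ; sig = [2:1]
  P={1,4}:  v_{1} + v_{4} = v_{2} ; sig = [2:1]
  P={2,3}:  v_{2} + v_{3} = v_{4} ; sig = [2:1]
  P={4,7}:  v_{4} + v_{7} = v_{6} ; sig = [2:1]
  P={5,7}:  v_{5} + v_{7} = v_{0} ; sig = [2:1]
  P={7,8}:  v_{7} + v_{8} = v_{3} ; sig = [2:1]
  P={0,8}:  v_{0} + v_{8} = v_{3} + v_{5} ; sig = [2:1,1]
  P={1,6}:  v_{1} + v_{6} = v_{2} + v_{7} ; sig = [2:1,1]
  P={1,8}:  v_{1} + v_{8} = v_{4} + v_{5} ; sig = [2:1,1]
  P={6,8}:  v_{6} + v_{8} = v_{3} + v_{4} ; sig = [2:1,1]
  P={2,8}:  v_{2} + v_{8} = 2·v_{4} + v_{5} ; sig = [2:1,2]
  P={3,4,5}:  v_{3} + v_{4} + v_{5} = v_{8} ; sig = [3:1]

Hence PRS(X_Σ) =
    |P|=2: 15 collections, coeffs (), (), (), (1), (1), (1), (1), (1), (1), (1), (1,1), (1,1), (1,1), (1,1), (1,2)
    |P|=3: 1 collection, coeffs (1)


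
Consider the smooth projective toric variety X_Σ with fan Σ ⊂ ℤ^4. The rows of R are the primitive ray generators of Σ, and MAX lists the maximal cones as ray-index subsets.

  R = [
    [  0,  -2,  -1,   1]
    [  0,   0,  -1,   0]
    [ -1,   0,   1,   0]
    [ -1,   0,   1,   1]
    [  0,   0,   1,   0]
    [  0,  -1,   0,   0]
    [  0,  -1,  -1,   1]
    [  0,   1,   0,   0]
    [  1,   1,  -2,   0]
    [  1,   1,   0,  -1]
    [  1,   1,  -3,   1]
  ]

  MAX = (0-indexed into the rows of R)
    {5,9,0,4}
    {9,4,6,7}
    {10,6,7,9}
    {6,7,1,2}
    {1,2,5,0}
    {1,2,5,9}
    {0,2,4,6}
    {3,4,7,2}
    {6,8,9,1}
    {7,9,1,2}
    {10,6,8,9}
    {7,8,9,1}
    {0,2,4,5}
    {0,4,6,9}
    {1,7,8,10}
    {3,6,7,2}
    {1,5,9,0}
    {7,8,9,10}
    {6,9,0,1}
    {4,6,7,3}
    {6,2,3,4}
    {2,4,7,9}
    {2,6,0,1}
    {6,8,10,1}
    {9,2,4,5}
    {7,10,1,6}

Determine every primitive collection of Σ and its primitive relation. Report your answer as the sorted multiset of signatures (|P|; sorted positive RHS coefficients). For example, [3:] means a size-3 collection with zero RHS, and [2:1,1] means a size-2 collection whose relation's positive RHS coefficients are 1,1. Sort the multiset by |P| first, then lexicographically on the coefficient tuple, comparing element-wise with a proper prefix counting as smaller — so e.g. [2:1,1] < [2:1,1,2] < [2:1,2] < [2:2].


Δ(Σ) — 11 vertices, 24 min non-faces:

  {1,4}:  v_{1} + v_{4} = 0  so sig = [2:]
  {5,7}:  v_{5} + v_{7} = 0  so sig = [2:]
  {0,7}:  v_{0} + v_{7} = v_{6}  so sig = [2:1]
  {5,6}:  v_{5} + v_{6} = v_{0}  so sig = [2:1]
  {2,8}:  v_{2} + v_{8} = v_{1} + v_{7}  so sig = [2:1,1]
  {3,9}:  v_{3} + v_{9} = v_{4} + v_{7}  so sig = [2:1,1]
  {5,10}:  v_{5} + v_{10} = v_{6} + v_{8}  so sig = [2:1,1]
  {1,3}:  v_{1} + v_{3} = v_{2} + v_{6} + v_{7}  so sig = [2:1,1,1]
  {3,5}:  v_{3} + v_{5} = v_{2} + v_{4} + v_{6}  so sig = [2:1,1,1]
  {4,8}:  v_{4} + v_{8} = v_{6} + v_{7} + v_{9}  so sig = [2:1,1,1]
  {5,8}:  v_{5} + v_{8} = v_{1} + v_{6} + v_{9}  so sig = [2:1,1,1]
  {0,3}:  v_{0} + v_{3} = v_{2} + v_{4} + 2·v_{6}  so sig = [2:1,1,2]
  {0,8}:  v_{0} + v_{8} = v_{1} + 2·v_{6} + v_{9}  so sig = [2:1,1,2]
  {2,10}:  v_{2} + v_{10} = v_{1} + v_{6} + 2·v_{7}  so sig = [2:1,1,2]
  {0,10}:  v_{0} + v_{10} = 2·v_{6} + v_{8}  so sig = [2:1,2]
  {3,8}:  v_{3} + v_{8} = v_{6} + 2·v_{7}  so sig = [2:1,2]
  {4,10}:  v_{4} + v_{10} = 2·v_{6} + 2·v_{7} + v_{9}  so sig = [2:1,2,2]
  {3,10}:  v_{3} + v_{10} = 2·v_{6} + 3·v_{7}  so sig = [2:2,3]
  {2,6,9}:  v_{2} + v_{6} + v_{9} = 0  so sig = [3:]
  {0,2,9}:  v_{0} + v_{2} + v_{9} = v_{5}  so sig = [3:1]
  {6,7,8}:  v_{6} + v_{7} + v_{8} = v_{10}  so sig = [3:1]
  {1,9,10}:  v_{1} + v_{9} + v_{10} = 2·v_{8}  so sig = [3:2]
  {1,6,7,9}:  v_{1} + v_{6} + v_{7} + v_{9} = v_{8}  so sig = [4:1]
  {2,4,6,7}:  v_{2} + v_{4} + v_{6} + v_{7} = v_{3}  so sig = [4:1]

Signatures (|P|; sorted positive RHS coefficients), sorted:
{ [2:] ×2,  [2:1] ×2,  [2:1,1] ×3,  [2:1,1,1] ×4,  [2:1,1,2] ×3,  [2:1,2] ×2,  [2:1,2,2],  [2:2,3],  [3:],  [3:1] ×2,  [3:2],  [4:1] ×2 }


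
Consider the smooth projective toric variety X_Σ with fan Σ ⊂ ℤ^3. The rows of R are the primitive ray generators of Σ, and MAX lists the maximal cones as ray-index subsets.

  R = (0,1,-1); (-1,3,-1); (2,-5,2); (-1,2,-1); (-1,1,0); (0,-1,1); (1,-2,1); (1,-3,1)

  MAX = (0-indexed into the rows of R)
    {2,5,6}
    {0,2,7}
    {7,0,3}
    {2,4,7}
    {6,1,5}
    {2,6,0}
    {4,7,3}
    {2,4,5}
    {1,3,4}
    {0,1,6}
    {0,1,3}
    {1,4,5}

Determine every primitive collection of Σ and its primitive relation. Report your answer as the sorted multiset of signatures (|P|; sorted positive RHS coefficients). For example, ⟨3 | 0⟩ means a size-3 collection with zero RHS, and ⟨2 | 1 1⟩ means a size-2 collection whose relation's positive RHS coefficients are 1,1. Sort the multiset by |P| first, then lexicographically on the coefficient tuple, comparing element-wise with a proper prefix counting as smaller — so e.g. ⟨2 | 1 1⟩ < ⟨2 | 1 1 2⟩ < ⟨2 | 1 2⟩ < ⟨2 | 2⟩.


10 minimal non-faces of Δ(Σ) (on 8 rays):

  • {0,5}:  v_{0} + v_{5} = 0 ; sig = ⟨2 | 0⟩
  • {1,7}:  v_{1} + v_{7} = 0 ; sig = ⟨2 | 0⟩
  • {3,6}:  v_{3} + v_{6} = 0 ; sig = ⟨2 | 0⟩
  • {0,4}:  v_{0} + v_{4} = v_{3} ; sig = ⟨2 | 1⟩
  • {1,2}:  v_{1} + v_{2} = v_{6} ; sig = ⟨2 | 1⟩
  • {2,3}:  v_{2} + v_{3} = v_{7} ; sig = ⟨2 | 1⟩
  • {3,5}:  v_{3} + v_{5} = v_{4} ; sig = ⟨2 | 1⟩
  • {4,6}:  v_{4} + v_{6} = v_{5} ; sig = ⟨2 | 1⟩
  • {6,7}:  v_{6} + v_{7} = v_{2} ; sig = ⟨2 | 1⟩
  • {5,7}:  v_{5} + v_{7} = v_{2} + v_{4} ; sig = ⟨2 | 1 1⟩

Sorted signature multiset PRS(X):
    ⟨2 | 0⟩
    ⟨2 | 0⟩
    ⟨2 | 0⟩
    ⟨2 | 1⟩
    ⟨2 | 1⟩
    ⟨2 | 1⟩
    ⟨2 | 1⟩
    ⟨2 | 1⟩
    ⟨2 | 1⟩
    ⟨2 | 1 1⟩


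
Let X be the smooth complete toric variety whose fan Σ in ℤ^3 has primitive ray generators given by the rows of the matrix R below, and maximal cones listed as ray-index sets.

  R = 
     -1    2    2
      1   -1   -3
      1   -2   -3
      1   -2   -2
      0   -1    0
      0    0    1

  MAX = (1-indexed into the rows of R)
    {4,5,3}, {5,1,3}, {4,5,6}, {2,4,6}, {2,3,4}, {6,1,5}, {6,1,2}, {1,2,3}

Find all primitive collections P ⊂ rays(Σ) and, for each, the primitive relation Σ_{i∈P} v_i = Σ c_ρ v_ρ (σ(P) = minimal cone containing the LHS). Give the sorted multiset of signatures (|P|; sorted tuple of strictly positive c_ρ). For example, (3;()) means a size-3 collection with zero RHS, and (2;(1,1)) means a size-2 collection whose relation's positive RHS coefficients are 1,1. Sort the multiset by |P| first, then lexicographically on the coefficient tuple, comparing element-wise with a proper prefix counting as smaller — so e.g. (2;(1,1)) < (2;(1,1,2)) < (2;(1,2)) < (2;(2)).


3 collections generate NE(X_Σ); each relation:

  {1,4}:  v_{1} + v_{4} = 0 — sig = (2;())
  {2,5}:  v_{2} + v_{5} = v_{3} — sig = (2;(1))
  {3,6}:  v_{3} + v_{6} = v_{4} — sig = (2;(1))

Signatures (|P|; sorted positive RHS coefficients), sorted:
[(2;()), (2;(1)), (2;(1))]


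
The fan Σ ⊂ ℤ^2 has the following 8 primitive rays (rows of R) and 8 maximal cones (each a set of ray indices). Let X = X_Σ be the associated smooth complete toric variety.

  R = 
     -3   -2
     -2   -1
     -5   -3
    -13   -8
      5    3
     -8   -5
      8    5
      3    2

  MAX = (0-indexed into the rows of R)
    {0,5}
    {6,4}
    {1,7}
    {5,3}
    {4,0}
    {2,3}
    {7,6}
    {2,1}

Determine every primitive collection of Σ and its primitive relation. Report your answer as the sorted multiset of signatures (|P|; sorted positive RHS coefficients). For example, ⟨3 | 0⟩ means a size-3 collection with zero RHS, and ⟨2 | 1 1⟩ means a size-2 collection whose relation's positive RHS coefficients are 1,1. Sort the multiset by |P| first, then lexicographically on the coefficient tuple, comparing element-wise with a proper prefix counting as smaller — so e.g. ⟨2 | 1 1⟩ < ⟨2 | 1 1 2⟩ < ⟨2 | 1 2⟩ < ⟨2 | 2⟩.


20 minimal non-faces of Δ(Σ) (on 8 rays):

  P = {0,7}:  v_{0} + v_{7} = 0  ⇒ sig = ⟨2 | 0⟩
  P = {2,4}:  v_{2} + v_{4} = 0  ⇒ sig = ⟨2 | 0⟩
  P = {5,6}:  v_{5} + v_{6} = 0  ⇒ sig = ⟨2 | 0⟩
  P = {0,1}:  v_{0} + v_{1} = v_{2}  ⇒ sig = ⟨2 | 1⟩
  P = {0,2}:  v_{0} + v_{2} = v_{5}  ⇒ sig = ⟨2 | 1⟩
  P = {0,6}:  v_{0} + v_{6} = v_{4}  ⇒ sig = ⟨2 | 1⟩
  P = {1,4}:  v_{1} + v_{4} = v_{7}  ⇒ sig = ⟨2 | 1⟩
  P = {2,5}:  v_{2} + v_{5} = v_{3}  ⇒ sig = ⟨2 | 1⟩
  P = {2,6}:  v_{2} + v_{6} = v_{7}  ⇒ sig = ⟨2 | 1⟩
  P = {2,7}:  v_{2} + v_{7} = v_{1}  ⇒ sig = ⟨2 | 1⟩
  P = {3,4}:  v_{3} + v_{4} = v_{5}  ⇒ sig = ⟨2 | 1⟩
  P = {3,6}:  v_{3} + v_{6} = v_{2}  ⇒ sig = ⟨2 | 1⟩
  P = {4,5}:  v_{4} + v_{5} = v_{0}  ⇒ sig = ⟨2 | 1⟩
  P = {4,7}:  v_{4} + v_{7} = v_{6}  ⇒ sig = ⟨2 | 1⟩
  P = {5,7}:  v_{5} + v_{7} = v_{2}  ⇒ sig = ⟨2 | 1⟩
  P = {0,3}:  v_{0} + v_{3} = 2·v_{5}  ⇒ sig = ⟨2 | 2⟩
  P = {1,5}:  v_{1} + v_{5} = 2·v_{2}  ⇒ sig = ⟨2 | 2⟩
  P = {1,6}:  v_{1} + v_{6} = 2·v_{7}  ⇒ sig = ⟨2 | 2⟩
  P = {3,7}:  v_{3} + v_{7} = 2·v_{2}  ⇒ sig = ⟨2 | 2⟩
  P = {1,3}:  v_{1} + v_{3} = 3·v_{2}  ⇒ sig = ⟨2 | 3⟩

so the primitive-relation signature multiset is
    ⟨2 | 0⟩
    ⟨2 | 0⟩
    ⟨2 | 0⟩
    ⟨2 | 1⟩
    ⟨2 | 1⟩
    ⟨2 | 1⟩
    ⟨2 | 1⟩
    ⟨2 | 1⟩
    ⟨2 | 1⟩
    ⟨2 | 1⟩
    ⟨2 | 1⟩
    ⟨2 | 1⟩
    ⟨2 | 1⟩
    ⟨2 | 1⟩
    ⟨2 | 1⟩
    ⟨2 | 2⟩
    ⟨2 | 2⟩
    ⟨2 | 2⟩
    ⟨2 | 2⟩
    ⟨2 | 3⟩


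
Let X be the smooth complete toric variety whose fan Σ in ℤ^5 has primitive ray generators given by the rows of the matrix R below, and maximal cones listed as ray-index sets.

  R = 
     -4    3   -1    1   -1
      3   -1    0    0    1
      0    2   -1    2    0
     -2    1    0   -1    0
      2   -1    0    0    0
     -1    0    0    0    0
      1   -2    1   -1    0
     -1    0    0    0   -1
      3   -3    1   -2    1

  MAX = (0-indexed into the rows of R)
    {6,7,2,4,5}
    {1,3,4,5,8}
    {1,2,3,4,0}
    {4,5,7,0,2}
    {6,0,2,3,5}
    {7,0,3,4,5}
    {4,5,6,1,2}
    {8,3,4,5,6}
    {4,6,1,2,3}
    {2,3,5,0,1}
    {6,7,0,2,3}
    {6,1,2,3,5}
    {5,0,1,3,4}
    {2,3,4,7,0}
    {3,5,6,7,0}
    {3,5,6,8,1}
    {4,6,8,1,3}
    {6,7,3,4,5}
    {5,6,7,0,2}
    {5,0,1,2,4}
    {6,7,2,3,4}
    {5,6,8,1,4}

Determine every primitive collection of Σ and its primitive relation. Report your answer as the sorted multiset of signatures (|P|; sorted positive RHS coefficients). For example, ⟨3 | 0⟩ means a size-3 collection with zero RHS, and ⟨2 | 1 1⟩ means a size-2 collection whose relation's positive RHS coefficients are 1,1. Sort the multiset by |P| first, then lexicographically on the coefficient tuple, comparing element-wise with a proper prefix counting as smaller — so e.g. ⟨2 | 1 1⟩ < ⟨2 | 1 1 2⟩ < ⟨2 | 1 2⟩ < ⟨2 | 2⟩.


9 collections generate NE(X_Σ); each relation:

  P={1,7}:  v_{1} + v_{7} = v_{4}  →  sig = ⟨2 | 1⟩
  P={2,8}:  v_{2} + v_{8} = v_{1}  →  sig = ⟨2 | 1⟩
  P={0,8}:  v_{0} + v_{8} = v_{3} + v_{4} + v_{5}  →  sig = ⟨2 | 1 1 1⟩
  P={7,8}:  v_{7} + v_{8} = v_{3} + 2·v_{4} + v_{5} + v_{6}  →  sig = ⟨2 | 1 1 1 2⟩
  P={0,1,6}:  v_{0} + v_{1} + v_{6} = 0  →  sig = ⟨3 | 0⟩
  P={0,4,6}:  v_{0} + v_{4} + v_{6} = v_{7}  →  sig = ⟨3 | 1⟩
  P={2,3,5,7}:  v_{2} + v_{3} + v_{5} + v_{7} = v_{0}  →  sig = ⟨4 | 1⟩
  P={2,3,4,5}:  v_{2} + v_{3} + v_{4} + v_{5} = v_{0} + v_{1}  →  sig = ⟨4 | 1 1⟩
  P={1,3,4,5,6}:  v_{1} + v_{3} + v_{4} + v_{5} + v_{6} = v_{8}  →  sig = ⟨5 | 1⟩

Hence PRS(X_Σ) =
[⟨2 | 1⟩, ⟨2 | 1⟩, ⟨2 | 1 1 1⟩, ⟨2 | 1 1 1 2⟩, ⟨3 | 0⟩, ⟨3 | 1⟩, ⟨4 | 1⟩, ⟨4 | 1 1⟩, ⟨5 | 1⟩]
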